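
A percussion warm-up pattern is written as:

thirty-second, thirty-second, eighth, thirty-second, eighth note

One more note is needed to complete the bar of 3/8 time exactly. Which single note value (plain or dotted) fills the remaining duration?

The bar of 3/8 = 12 thirty-second notes.
In thirty-second notes: thirty-second = 1; thirty-second = 1; eighth = 4; thirty-second = 1; eighth note = 4.
Adding: 1 + 1 + 4 + 1 + 4 = 11.
Remaining: 12 − 11 = 1 thirty-second note, which is a thirty-second note.

thirty-second note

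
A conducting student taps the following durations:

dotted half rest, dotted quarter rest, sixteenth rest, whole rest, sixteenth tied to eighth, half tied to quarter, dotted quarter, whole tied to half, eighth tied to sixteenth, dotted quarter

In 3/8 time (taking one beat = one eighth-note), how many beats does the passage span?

44.5

One eighth-note beat = 2 sixteenth notes.
Each duration in sixteenth notes: dotted half rest = 12; dotted quarter rest = 6; sixteenth rest = 1; whole rest = 16; sixteenth tied to eighth (sixteenth + eighth) = 3; half tied to quarter (half + quarter) = 12; dotted quarter = 6; whole tied to half (whole + half) = 24; eighth tied to sixteenth (eighth + sixteenth) = 3; dotted quarter = 6.
Total: 12 + 6 + 1 + 16 + 3 + 12 + 6 + 24 + 3 + 6 = 89.
89 ÷ 2 = 44.5 beats.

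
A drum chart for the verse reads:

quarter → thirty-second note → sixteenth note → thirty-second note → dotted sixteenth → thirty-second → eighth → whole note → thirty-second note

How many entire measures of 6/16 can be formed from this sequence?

One bar of 6/16 = 12 thirty-second notes.
Convert each value to thirty-second notes: quarter = 8; thirty-second note = 1; sixteenth note = 2; thirty-second note = 1; dotted sixteenth = 3; thirty-second = 1; eighth = 4; whole note = 32; thirty-second note = 1.
Sum: 8 + 1 + 2 + 1 + 3 + 1 + 4 + 32 + 1 = 53.
53 ÷ 12 = 4 complete bars with 5 left over.

4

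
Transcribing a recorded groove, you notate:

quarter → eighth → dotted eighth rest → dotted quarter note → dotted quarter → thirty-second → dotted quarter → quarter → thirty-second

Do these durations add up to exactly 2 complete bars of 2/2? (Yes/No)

One bar of 2/2 = 32 thirty-second notes, so 2 bars = 64.
Convert each value to thirty-second notes: quarter = 8; eighth = 4; dotted eighth rest = 6; dotted quarter note = 12; dotted quarter = 12; thirty-second = 1; dotted quarter = 12; quarter = 8; thirty-second = 1.
Total: 8 + 4 + 6 + 12 + 12 + 1 + 12 + 8 + 1 = 64.
64 equals 64, so the answer is Yes.

Yes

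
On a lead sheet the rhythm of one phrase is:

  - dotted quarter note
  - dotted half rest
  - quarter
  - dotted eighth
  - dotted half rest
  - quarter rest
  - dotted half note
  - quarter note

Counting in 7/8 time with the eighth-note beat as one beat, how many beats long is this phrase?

28.5

One eighth-note beat = 2 sixteenth notes.
Each duration in sixteenth notes: dotted quarter note = 6; dotted half rest = 12; quarter = 4; dotted eighth = 3; dotted half rest = 12; quarter rest = 4; dotted half note = 12; quarter note = 4.
Altogether 6 + 12 + 4 + 3 + 12 + 4 + 12 + 4 = 57.
57 ÷ 2 = 28.5 beats.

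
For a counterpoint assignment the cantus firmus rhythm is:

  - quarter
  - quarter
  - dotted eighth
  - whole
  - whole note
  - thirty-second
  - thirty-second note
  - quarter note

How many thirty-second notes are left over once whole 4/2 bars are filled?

32

One bar of 4/2 = 64 thirty-second notes.
Convert each value to thirty-second notes: quarter = 8; quarter = 8; dotted eighth = 6; whole = 32; whole note = 32; thirty-second = 1; thirty-second note = 1; quarter note = 8.
Total: 8 + 8 + 6 + 32 + 32 + 1 + 1 + 8 = 96.
96 ÷ 64 = 1 complete bar with 32 thirty-second notes remaining.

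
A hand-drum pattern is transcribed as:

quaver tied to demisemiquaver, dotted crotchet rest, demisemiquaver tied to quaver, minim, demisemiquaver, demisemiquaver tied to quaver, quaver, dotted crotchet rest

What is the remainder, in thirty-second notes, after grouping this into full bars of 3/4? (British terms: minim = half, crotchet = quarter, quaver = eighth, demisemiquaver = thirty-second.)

12

One bar of 3/4 = 24 thirty-second notes.
In thirty-second notes: quaver tied to demisemiquaver (quaver + demisemiquaver) = 5; dotted crotchet rest = 12; demisemiquaver tied to quaver (demisemiquaver + quaver) = 5; minim = 16; demisemiquaver = 1; demisemiquaver tied to quaver (demisemiquaver + quaver) = 5; quaver = 4; dotted crotchet rest = 12.
Altogether 5 + 12 + 5 + 16 + 1 + 5 + 4 + 12 = 60.
60 ÷ 24 = 2 complete bars with 12 thirty-second notes remaining.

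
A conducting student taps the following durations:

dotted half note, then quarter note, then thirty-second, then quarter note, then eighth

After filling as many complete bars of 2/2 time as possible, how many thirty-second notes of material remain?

13

One bar of 2/2 = 32 thirty-second notes.
In thirty-second notes: dotted half note = 24; quarter note = 8; thirty-second = 1; quarter note = 8; eighth = 4.
Sum: 24 + 8 + 1 + 8 + 4 = 45.
45 ÷ 32 = 1 complete bar with 13 thirty-second notes remaining.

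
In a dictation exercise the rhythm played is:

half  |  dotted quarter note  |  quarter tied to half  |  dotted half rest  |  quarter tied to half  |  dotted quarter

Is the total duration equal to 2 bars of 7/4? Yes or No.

One bar of 7/4 = 14 eighth notes, so 2 bars = 28.
Convert each value to eighth notes: half = 4; dotted quarter note = 3; quarter tied to half (quarter + half) = 6; dotted half rest = 6; quarter tied to half (quarter + half) = 6; dotted quarter = 3.
Total: 4 + 3 + 6 + 6 + 6 + 3 = 28.
28 equals 28, so the answer is Yes.

Yes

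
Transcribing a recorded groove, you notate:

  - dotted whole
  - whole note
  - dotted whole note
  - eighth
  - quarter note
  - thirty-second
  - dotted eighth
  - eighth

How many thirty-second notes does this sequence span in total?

151

Convert each value to thirty-second notes: dotted whole = 48; whole note = 32; dotted whole note = 48; eighth = 4; quarter note = 8; thirty-second = 1; dotted eighth = 6; eighth = 4.
Sum: 48 + 32 + 48 + 4 + 8 + 1 + 6 + 4 = 151 thirty-second notes.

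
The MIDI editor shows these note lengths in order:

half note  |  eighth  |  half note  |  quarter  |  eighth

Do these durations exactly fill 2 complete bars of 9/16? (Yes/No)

One bar of 9/16 = 9 sixteenth notes, so 2 bars = 18.
Convert each value to sixteenth notes: half note = 8; eighth = 2; half note = 8; quarter = 4; eighth = 2.
Total: 8 + 2 + 8 + 4 + 2 = 24.
24 exceeds 18, so the answer is No.

No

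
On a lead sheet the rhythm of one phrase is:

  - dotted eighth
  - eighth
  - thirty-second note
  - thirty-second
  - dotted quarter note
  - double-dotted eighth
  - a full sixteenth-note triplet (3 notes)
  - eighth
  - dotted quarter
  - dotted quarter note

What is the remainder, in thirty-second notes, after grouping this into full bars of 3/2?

15

One bar of 3/2 = 48 thirty-second notes.
Working in thirty-second notes: dotted eighth = 6; eighth = 4; thirty-second note = 1; thirty-second = 1; dotted quarter note = 12; double-dotted eighth = 7; a full sixteenth-note triplet (3 notes) (three triplet sixteenths span one eighth) = 4; eighth = 4; dotted quarter = 12; dotted quarter note = 12.
Adding: 6 + 4 + 1 + 1 + 12 + 7 + 4 + 4 + 12 + 12 = 63.
63 ÷ 48 = 1 complete bar with 15 thirty-second notes remaining.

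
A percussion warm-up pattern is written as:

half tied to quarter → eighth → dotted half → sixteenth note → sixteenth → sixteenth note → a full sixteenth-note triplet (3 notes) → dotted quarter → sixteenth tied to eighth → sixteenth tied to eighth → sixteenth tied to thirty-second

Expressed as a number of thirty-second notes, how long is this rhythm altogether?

89

Working in thirty-second notes: half tied to quarter (half + quarter) = 24; eighth = 4; dotted half = 24; sixteenth note = 2; sixteenth = 2; sixteenth note = 2; a full sixteenth-note triplet (3 notes) (three triplet sixteenths span one eighth) = 4; dotted quarter = 12; sixteenth tied to eighth (sixteenth + eighth) = 6; sixteenth tied to eighth (sixteenth + eighth) = 6; sixteenth tied to thirty-second (sixteenth + thirty-second) = 3.
Total: 24 + 4 + 24 + 2 + 2 + 2 + 4 + 12 + 6 + 6 + 3 = 89 thirty-second notes.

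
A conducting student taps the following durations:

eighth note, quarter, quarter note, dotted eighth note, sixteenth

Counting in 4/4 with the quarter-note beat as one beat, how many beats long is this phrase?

One quarter-note beat = 4 sixteenth notes.
Convert each value to sixteenth notes: eighth note = 2; quarter = 4; quarter note = 4; dotted eighth note = 3; sixteenth = 1.
Total: 2 + 4 + 4 + 3 + 1 = 14.
14 ÷ 4 = 3.5 beats.

3.5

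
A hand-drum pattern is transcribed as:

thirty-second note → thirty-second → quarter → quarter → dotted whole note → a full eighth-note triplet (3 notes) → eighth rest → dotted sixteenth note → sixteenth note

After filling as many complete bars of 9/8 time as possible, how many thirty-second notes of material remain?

One bar of 9/8 = 36 thirty-second notes.
Working in thirty-second notes: thirty-second note = 1; thirty-second = 1; quarter = 8; quarter = 8; dotted whole note = 48; a full eighth-note triplet (3 notes) (three triplet eighths span one quarter) = 8; eighth rest = 4; dotted sixteenth note = 3; sixteenth note = 2.
Adding: 1 + 1 + 8 + 8 + 48 + 8 + 4 + 3 + 2 = 83.
83 ÷ 36 = 2 complete bars with 11 thirty-second notes remaining.

11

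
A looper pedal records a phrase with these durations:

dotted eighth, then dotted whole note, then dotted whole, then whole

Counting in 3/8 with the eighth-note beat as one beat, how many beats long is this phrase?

33.5

One eighth-note beat = 2 sixteenth notes.
Each duration in sixteenth notes: dotted eighth = 3; dotted whole note = 24; dotted whole = 24; whole = 16.
Sum: 3 + 24 + 24 + 16 = 67.
67 ÷ 2 = 33.5 beats.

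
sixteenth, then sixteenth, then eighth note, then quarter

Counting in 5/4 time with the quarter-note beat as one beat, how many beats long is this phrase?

One quarter-note beat = 4 sixteenth notes.
In sixteenth notes: sixteenth = 1; sixteenth = 1; eighth note = 2; quarter = 4.
Sum: 1 + 1 + 2 + 4 = 8.
8 ÷ 4 = 2 beats.

2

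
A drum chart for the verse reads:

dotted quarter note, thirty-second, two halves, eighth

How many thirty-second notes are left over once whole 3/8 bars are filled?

1

One bar of 3/8 = 12 thirty-second notes.
Express everything in thirty-second notes: dotted quarter note = 12; thirty-second = 1; half = 16; half = 16; eighth = 4.
Adding: 12 + 1 + 16 + 16 + 4 = 49.
49 ÷ 12 = 4 complete bars with 1 thirty-second note remaining.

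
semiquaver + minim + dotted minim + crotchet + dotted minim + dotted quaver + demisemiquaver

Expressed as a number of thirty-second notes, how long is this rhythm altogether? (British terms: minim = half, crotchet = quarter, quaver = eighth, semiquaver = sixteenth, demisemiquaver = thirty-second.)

Working in thirty-second notes: semiquaver = 2; minim = 16; dotted minim = 24; crotchet = 8; dotted minim = 24; dotted quaver = 6; demisemiquaver = 1.
Total: 2 + 16 + 24 + 8 + 24 + 6 + 1 = 81 thirty-second notes.

81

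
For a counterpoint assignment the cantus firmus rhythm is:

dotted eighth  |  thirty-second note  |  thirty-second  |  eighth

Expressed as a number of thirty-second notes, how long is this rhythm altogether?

Express everything in thirty-second notes: dotted eighth = 6; thirty-second note = 1; thirty-second = 1; eighth = 4.
Sum: 6 + 1 + 1 + 4 = 12 thirty-second notes.

12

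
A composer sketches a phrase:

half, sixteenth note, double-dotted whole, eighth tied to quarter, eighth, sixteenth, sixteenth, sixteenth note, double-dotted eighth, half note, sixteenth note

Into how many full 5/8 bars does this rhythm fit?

One bar of 5/8 = 20 thirty-second notes.
Each duration in thirty-second notes: half = 16; sixteenth note = 2; double-dotted whole = 56; eighth tied to quarter (eighth + quarter) = 12; eighth = 4; sixteenth = 2; sixteenth = 2; sixteenth note = 2; double-dotted eighth = 7; half note = 16; sixteenth note = 2.
Adding: 16 + 2 + 56 + 12 + 4 + 2 + 2 + 2 + 7 + 16 + 2 = 121.
121 ÷ 20 = 6 complete bars with 1 left over.

6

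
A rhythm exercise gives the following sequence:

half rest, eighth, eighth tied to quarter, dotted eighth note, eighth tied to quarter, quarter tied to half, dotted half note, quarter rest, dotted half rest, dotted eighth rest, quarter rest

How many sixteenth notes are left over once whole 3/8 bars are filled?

0

One bar of 3/8 = 6 sixteenth notes.
Express everything in sixteenth notes: half rest = 8; eighth = 2; eighth tied to quarter (eighth + quarter) = 6; dotted eighth note = 3; eighth tied to quarter (eighth + quarter) = 6; quarter tied to half (quarter + half) = 12; dotted half note = 12; quarter rest = 4; dotted half rest = 12; dotted eighth rest = 3; quarter rest = 4.
Sum: 8 + 2 + 6 + 3 + 6 + 12 + 12 + 4 + 12 + 3 + 4 = 72.
72 ÷ 6 = 12 complete bars with 0 sixteenth notes remaining.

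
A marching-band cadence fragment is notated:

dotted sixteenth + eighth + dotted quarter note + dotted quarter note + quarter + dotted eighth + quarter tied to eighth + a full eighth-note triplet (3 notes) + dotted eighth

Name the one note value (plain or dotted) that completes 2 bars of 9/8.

thirty-second note

2 bars of 9/8 = 72 thirty-second notes.
Express everything in thirty-second notes: dotted sixteenth = 3; eighth = 4; dotted quarter note = 12; dotted quarter note = 12; quarter = 8; dotted eighth = 6; quarter tied to eighth (quarter + eighth) = 12; a full eighth-note triplet (3 notes) (three triplet eighths span one quarter) = 8; dotted eighth = 6.
Altogether 3 + 4 + 12 + 12 + 8 + 6 + 12 + 8 + 6 = 71.
Remaining: 72 − 71 = 1 thirty-second note, which is a thirty-second note.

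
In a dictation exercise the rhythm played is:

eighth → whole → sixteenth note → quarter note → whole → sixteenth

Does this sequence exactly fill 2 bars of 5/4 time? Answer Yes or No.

Yes

One bar of 5/4 = 20 sixteenth notes, so 2 bars = 40.
In sixteenth notes: eighth = 2; whole = 16; sixteenth note = 1; quarter note = 4; whole = 16; sixteenth = 1.
Sum: 2 + 16 + 1 + 4 + 16 + 1 = 40.
40 equals 40, so the answer is Yes.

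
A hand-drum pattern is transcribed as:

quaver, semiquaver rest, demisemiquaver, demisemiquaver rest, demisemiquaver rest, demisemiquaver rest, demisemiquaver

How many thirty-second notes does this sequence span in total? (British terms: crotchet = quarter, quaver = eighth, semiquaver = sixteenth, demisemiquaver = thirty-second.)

11

Working in thirty-second notes: quaver = 4; semiquaver rest = 2; demisemiquaver = 1; demisemiquaver rest = 1; demisemiquaver rest = 1; demisemiquaver rest = 1; demisemiquaver = 1.
Adding: 4 + 2 + 1 + 1 + 1 + 1 + 1 = 11 thirty-second notes.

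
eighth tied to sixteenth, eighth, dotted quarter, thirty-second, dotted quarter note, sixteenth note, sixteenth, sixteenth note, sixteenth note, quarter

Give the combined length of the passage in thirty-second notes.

51

In thirty-second notes: eighth tied to sixteenth (eighth + sixteenth) = 6; eighth = 4; dotted quarter = 12; thirty-second = 1; dotted quarter note = 12; sixteenth note = 2; sixteenth = 2; sixteenth note = 2; sixteenth note = 2; quarter = 8.
Altogether 6 + 4 + 12 + 1 + 12 + 2 + 2 + 2 + 2 + 8 = 51 thirty-second notes.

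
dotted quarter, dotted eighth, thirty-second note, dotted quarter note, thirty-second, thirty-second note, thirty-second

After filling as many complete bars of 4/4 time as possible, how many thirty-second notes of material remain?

2

One bar of 4/4 = 32 thirty-second notes.
Convert each value to thirty-second notes: dotted quarter = 12; dotted eighth = 6; thirty-second note = 1; dotted quarter note = 12; thirty-second = 1; thirty-second note = 1; thirty-second = 1.
Sum: 12 + 6 + 1 + 12 + 1 + 1 + 1 = 34.
34 ÷ 32 = 1 complete bar with 2 thirty-second notes remaining.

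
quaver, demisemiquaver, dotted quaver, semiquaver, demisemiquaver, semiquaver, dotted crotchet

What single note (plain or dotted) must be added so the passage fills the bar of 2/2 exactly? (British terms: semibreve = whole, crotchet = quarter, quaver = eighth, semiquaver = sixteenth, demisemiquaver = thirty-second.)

eighth note

The bar of 2/2 = 32 thirty-second notes.
Each duration in thirty-second notes: quaver = 4; demisemiquaver = 1; dotted quaver = 6; semiquaver = 2; demisemiquaver = 1; semiquaver = 2; dotted crotchet = 12.
Total: 4 + 1 + 6 + 2 + 1 + 2 + 12 = 28.
Remaining: 32 − 28 = 4 thirty-second notes, which is a eighth note.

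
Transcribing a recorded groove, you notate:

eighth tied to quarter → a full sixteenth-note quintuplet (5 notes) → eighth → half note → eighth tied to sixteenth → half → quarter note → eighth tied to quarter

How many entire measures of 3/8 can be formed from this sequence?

6

One bar of 3/8 = 6 sixteenth notes.
In sixteenth notes: eighth tied to quarter (eighth + quarter) = 6; a full sixteenth-note quintuplet (5 notes) (five quintuplet sixteenths span one quarter) = 4; eighth = 2; half note = 8; eighth tied to sixteenth (eighth + sixteenth) = 3; half = 8; quarter note = 4; eighth tied to quarter (eighth + quarter) = 6.
Altogether 6 + 4 + 2 + 8 + 3 + 8 + 4 + 6 = 41.
41 ÷ 6 = 6 complete bars with 5 left over.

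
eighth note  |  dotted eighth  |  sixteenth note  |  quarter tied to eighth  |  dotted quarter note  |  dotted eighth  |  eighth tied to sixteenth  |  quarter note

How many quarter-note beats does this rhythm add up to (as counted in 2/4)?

7

One quarter-note beat = 4 sixteenth notes.
Convert each value to sixteenth notes: eighth note = 2; dotted eighth = 3; sixteenth note = 1; quarter tied to eighth (quarter + eighth) = 6; dotted quarter note = 6; dotted eighth = 3; eighth tied to sixteenth (eighth + sixteenth) = 3; quarter note = 4.
Altogether 2 + 3 + 1 + 6 + 6 + 3 + 3 + 4 = 28.
28 ÷ 4 = 7 beats.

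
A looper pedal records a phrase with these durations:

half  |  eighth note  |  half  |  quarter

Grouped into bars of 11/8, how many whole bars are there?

One bar of 11/8 = 11 eighth notes.
Convert each value to eighth notes: half = 4; eighth note = 1; half = 4; quarter = 2.
Total: 4 + 1 + 4 + 2 = 11.
11 ÷ 11 = 1 complete bar with 0 left over.

1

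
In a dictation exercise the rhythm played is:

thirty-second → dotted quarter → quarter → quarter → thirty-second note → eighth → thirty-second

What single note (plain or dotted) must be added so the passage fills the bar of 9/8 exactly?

The bar of 9/8 = 36 thirty-second notes.
Working in thirty-second notes: thirty-second = 1; dotted quarter = 12; quarter = 8; quarter = 8; thirty-second note = 1; eighth = 4; thirty-second = 1.
Altogether 1 + 12 + 8 + 8 + 1 + 4 + 1 = 35.
Remaining: 36 − 35 = 1 thirty-second note, which is a thirty-second note.

thirty-second note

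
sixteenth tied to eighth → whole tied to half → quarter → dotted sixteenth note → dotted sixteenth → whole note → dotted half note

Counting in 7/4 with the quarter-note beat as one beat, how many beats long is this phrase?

One quarter-note beat = 8 thirty-second notes.
Each duration in thirty-second notes: sixteenth tied to eighth (sixteenth + eighth) = 6; whole tied to half (whole + half) = 48; quarter = 8; dotted sixteenth note = 3; dotted sixteenth = 3; whole note = 32; dotted half note = 24.
Adding: 6 + 48 + 8 + 3 + 3 + 32 + 24 = 124.
124 ÷ 8 = 15.5 beats.

15.5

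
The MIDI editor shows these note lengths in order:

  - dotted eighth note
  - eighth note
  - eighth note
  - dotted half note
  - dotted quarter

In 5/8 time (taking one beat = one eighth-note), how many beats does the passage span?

12.5

One eighth-note beat = 2 sixteenth notes.
Convert each value to sixteenth notes: dotted eighth note = 3; eighth note = 2; eighth note = 2; dotted half note = 12; dotted quarter = 6.
Total: 3 + 2 + 2 + 12 + 6 = 25.
25 ÷ 2 = 12.5 beats.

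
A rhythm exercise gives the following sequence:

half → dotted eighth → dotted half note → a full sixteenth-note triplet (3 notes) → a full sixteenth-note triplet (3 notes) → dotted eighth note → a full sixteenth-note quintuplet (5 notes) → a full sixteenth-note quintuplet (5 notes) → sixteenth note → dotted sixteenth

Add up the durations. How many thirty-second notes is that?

Convert each value to thirty-second notes: half = 16; dotted eighth = 6; dotted half note = 24; a full sixteenth-note triplet (3 notes) (three triplet sixteenths span one eighth) = 4; a full sixteenth-note triplet (3 notes) (three triplet sixteenths span one eighth) = 4; dotted eighth note = 6; a full sixteenth-note quintuplet (5 notes) (five quintuplet sixteenths span one quarter) = 8; a full sixteenth-note quintuplet (5 notes) (five quintuplet sixteenths span one quarter) = 8; sixteenth note = 2; dotted sixteenth = 3.
Adding: 16 + 6 + 24 + 4 + 4 + 6 + 8 + 8 + 2 + 3 = 81 thirty-second notes.

81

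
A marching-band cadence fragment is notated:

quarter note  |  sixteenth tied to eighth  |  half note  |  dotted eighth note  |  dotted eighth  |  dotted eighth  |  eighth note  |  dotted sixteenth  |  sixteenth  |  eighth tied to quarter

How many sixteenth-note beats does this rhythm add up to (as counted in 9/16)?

One sixteenth-note beat = 2 thirty-second notes.
Express everything in thirty-second notes: quarter note = 8; sixteenth tied to eighth (sixteenth + eighth) = 6; half note = 16; dotted eighth note = 6; dotted eighth = 6; dotted eighth = 6; eighth note = 4; dotted sixteenth = 3; sixteenth = 2; eighth tied to quarter (eighth + quarter) = 12.
Total: 8 + 6 + 16 + 6 + 6 + 6 + 4 + 3 + 2 + 12 = 69.
69 ÷ 2 = 34.5 beats.

34.5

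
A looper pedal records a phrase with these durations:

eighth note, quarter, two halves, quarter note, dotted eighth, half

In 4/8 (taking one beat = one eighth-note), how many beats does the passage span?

18.5

One eighth-note beat = 2 sixteenth notes.
Convert each value to sixteenth notes: eighth note = 2; quarter = 4; half = 8; half = 8; quarter note = 4; dotted eighth = 3; half = 8.
Adding: 2 + 4 + 8 + 8 + 4 + 3 + 8 = 37.
37 ÷ 2 = 18.5 beats.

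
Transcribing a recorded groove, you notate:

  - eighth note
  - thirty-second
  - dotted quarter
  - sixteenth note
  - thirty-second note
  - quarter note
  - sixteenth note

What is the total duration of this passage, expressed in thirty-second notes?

Convert each value to thirty-second notes: eighth note = 4; thirty-second = 1; dotted quarter = 12; sixteenth note = 2; thirty-second note = 1; quarter note = 8; sixteenth note = 2.
Altogether 4 + 1 + 12 + 2 + 1 + 8 + 2 = 30 thirty-second notes.

30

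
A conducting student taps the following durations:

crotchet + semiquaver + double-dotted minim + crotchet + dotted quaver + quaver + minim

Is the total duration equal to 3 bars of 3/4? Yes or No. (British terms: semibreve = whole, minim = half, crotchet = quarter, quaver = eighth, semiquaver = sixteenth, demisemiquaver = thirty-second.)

Yes

One bar of 3/4 = 12 sixteenth notes, so 3 bars = 36.
Working in sixteenth notes: crotchet = 4; semiquaver = 1; double-dotted minim = 14; crotchet = 4; dotted quaver = 3; quaver = 2; minim = 8.
Sum: 4 + 1 + 14 + 4 + 3 + 2 + 8 = 36.
36 equals 36, so the answer is Yes.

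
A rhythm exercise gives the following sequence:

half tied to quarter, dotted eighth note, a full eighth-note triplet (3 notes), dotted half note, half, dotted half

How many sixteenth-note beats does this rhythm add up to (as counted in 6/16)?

One sixteenth-note beat = 2 thirty-second notes.
Convert each value to thirty-second notes: half tied to quarter (half + quarter) = 24; dotted eighth note = 6; a full eighth-note triplet (3 notes) (three triplet eighths span one quarter) = 8; dotted half note = 24; half = 16; dotted half = 24.
Sum: 24 + 6 + 8 + 24 + 16 + 24 = 102.
102 ÷ 2 = 51 beats.

51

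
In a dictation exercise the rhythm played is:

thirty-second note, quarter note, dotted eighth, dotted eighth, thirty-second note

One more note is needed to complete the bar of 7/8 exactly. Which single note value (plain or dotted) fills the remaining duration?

The bar of 7/8 = 28 thirty-second notes.
Convert each value to thirty-second notes: thirty-second note = 1; quarter note = 8; dotted eighth = 6; dotted eighth = 6; thirty-second note = 1.
Sum: 1 + 8 + 6 + 6 + 1 = 22.
Remaining: 28 − 22 = 6 thirty-second notes, which is a dotted eighth note.

dotted eighth note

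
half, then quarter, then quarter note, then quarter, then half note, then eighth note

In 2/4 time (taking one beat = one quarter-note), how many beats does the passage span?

7.5

One quarter-note beat = 2 eighth notes.
Each duration in eighth notes: half = 4; quarter = 2; quarter note = 2; quarter = 2; half note = 4; eighth note = 1.
Sum: 4 + 2 + 2 + 2 + 4 + 1 = 15.
15 ÷ 2 = 7.5 beats.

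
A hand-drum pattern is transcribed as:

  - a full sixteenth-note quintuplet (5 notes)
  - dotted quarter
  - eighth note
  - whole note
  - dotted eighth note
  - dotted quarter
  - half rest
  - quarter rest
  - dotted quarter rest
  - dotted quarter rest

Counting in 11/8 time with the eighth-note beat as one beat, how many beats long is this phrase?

One eighth-note beat = 2 sixteenth notes.
Express everything in sixteenth notes: a full sixteenth-note quintuplet (5 notes) (five quintuplet sixteenths span one quarter) = 4; dotted quarter = 6; eighth note = 2; whole note = 16; dotted eighth note = 3; dotted quarter = 6; half rest = 8; quarter rest = 4; dotted quarter rest = 6; dotted quarter rest = 6.
Sum: 4 + 6 + 2 + 16 + 3 + 6 + 8 + 4 + 6 + 6 = 61.
61 ÷ 2 = 30.5 beats.

30.5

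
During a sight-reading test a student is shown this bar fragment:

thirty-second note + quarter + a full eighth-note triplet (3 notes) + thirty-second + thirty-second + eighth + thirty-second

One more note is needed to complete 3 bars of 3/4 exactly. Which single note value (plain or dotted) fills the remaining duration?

dotted whole note

3 bars of 3/4 = 72 thirty-second notes.
Express everything in thirty-second notes: thirty-second note = 1; quarter = 8; a full eighth-note triplet (3 notes) (three triplet eighths span one quarter) = 8; thirty-second = 1; thirty-second = 1; eighth = 4; thirty-second = 1.
Adding: 1 + 8 + 8 + 1 + 1 + 4 + 1 = 24.
Remaining: 72 − 24 = 48 thirty-second notes, which is a dotted whole note.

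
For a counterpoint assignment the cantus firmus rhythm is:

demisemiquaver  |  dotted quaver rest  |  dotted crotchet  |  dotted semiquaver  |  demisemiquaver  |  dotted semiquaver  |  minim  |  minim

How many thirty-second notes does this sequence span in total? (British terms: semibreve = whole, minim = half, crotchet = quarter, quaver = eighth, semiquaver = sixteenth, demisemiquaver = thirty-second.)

58

Each duration in thirty-second notes: demisemiquaver = 1; dotted quaver rest = 6; dotted crotchet = 12; dotted semiquaver = 3; demisemiquaver = 1; dotted semiquaver = 3; minim = 16; minim = 16.
Sum: 1 + 6 + 12 + 3 + 1 + 3 + 16 + 16 = 58 thirty-second notes.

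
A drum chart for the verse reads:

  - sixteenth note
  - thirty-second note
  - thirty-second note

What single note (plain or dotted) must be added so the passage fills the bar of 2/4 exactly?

The bar of 2/4 = 16 thirty-second notes.
Working in thirty-second notes: sixteenth note = 2; thirty-second note = 1; thirty-second note = 1.
Sum: 2 + 1 + 1 = 4.
Remaining: 16 − 4 = 12 thirty-second notes, which is a dotted quarter note.

dotted quarter note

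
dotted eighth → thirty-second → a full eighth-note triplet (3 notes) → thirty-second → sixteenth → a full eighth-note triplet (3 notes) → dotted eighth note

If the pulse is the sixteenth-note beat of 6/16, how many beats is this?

One sixteenth-note beat = 2 thirty-second notes.
Working in thirty-second notes: dotted eighth = 6; thirty-second = 1; a full eighth-note triplet (3 notes) (three triplet eighths span one quarter) = 8; thirty-second = 1; sixteenth = 2; a full eighth-note triplet (3 notes) (three triplet eighths span one quarter) = 8; dotted eighth note = 6.
Total: 6 + 1 + 8 + 1 + 2 + 8 + 6 = 32.
32 ÷ 2 = 16 beats.

16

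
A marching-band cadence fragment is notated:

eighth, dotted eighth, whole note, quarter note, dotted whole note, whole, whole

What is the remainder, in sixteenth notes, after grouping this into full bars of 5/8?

One bar of 5/8 = 10 sixteenth notes.
Express everything in sixteenth notes: eighth = 2; dotted eighth = 3; whole note = 16; quarter note = 4; dotted whole note = 24; whole = 16; whole = 16.
Adding: 2 + 3 + 16 + 4 + 24 + 16 + 16 = 81.
81 ÷ 10 = 8 complete bars with 1 sixteenth note remaining.

1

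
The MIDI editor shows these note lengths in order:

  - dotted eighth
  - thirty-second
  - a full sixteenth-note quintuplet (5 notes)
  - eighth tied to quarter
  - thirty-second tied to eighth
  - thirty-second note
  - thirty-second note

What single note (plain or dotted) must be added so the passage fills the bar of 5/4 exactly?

The bar of 5/4 = 40 thirty-second notes.
Convert each value to thirty-second notes: dotted eighth = 6; thirty-second = 1; a full sixteenth-note quintuplet (5 notes) (five quintuplet sixteenths span one quarter) = 8; eighth tied to quarter (eighth + quarter) = 12; thirty-second tied to eighth (thirty-second + eighth) = 5; thirty-second note = 1; thirty-second note = 1.
Sum: 6 + 1 + 8 + 12 + 5 + 1 + 1 = 34.
Remaining: 40 − 34 = 6 thirty-second notes, which is a dotted eighth note.

dotted eighth note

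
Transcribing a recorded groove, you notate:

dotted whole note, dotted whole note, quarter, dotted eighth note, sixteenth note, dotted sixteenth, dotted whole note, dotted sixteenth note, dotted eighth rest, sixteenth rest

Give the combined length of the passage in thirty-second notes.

174

Convert each value to thirty-second notes: dotted whole note = 48; dotted whole note = 48; quarter = 8; dotted eighth note = 6; sixteenth note = 2; dotted sixteenth = 3; dotted whole note = 48; dotted sixteenth note = 3; dotted eighth rest = 6; sixteenth rest = 2.
Total: 48 + 48 + 8 + 6 + 2 + 3 + 48 + 3 + 6 + 2 = 174 thirty-second notes.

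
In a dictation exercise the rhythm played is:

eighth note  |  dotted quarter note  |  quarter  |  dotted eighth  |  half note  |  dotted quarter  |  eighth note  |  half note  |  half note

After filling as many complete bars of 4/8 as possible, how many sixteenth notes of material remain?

7

One bar of 4/8 = 8 sixteenth notes.
Convert each value to sixteenth notes: eighth note = 2; dotted quarter note = 6; quarter = 4; dotted eighth = 3; half note = 8; dotted quarter = 6; eighth note = 2; half note = 8; half note = 8.
Altogether 2 + 6 + 4 + 3 + 8 + 6 + 2 + 8 + 8 = 47.
47 ÷ 8 = 5 complete bars with 7 sixteenth notes remaining.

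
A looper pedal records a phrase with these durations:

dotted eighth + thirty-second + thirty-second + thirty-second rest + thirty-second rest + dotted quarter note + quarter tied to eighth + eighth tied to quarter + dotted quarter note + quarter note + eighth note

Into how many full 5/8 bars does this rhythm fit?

One bar of 5/8 = 20 thirty-second notes.
Convert each value to thirty-second notes: dotted eighth = 6; thirty-second = 1; thirty-second = 1; thirty-second rest = 1; thirty-second rest = 1; dotted quarter note = 12; quarter tied to eighth (quarter + eighth) = 12; eighth tied to quarter (eighth + quarter) = 12; dotted quarter note = 12; quarter note = 8; eighth note = 4.
Sum: 6 + 1 + 1 + 1 + 1 + 12 + 12 + 12 + 12 + 8 + 4 = 70.
70 ÷ 20 = 3 complete bars with 10 left over.

3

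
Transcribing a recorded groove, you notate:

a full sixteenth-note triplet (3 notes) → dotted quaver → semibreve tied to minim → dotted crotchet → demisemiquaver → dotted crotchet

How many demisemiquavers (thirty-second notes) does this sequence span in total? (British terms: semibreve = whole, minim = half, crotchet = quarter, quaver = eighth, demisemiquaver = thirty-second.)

83

In thirty-second notes: a full sixteenth-note triplet (3 notes) (three triplet sixteenths span one eighth) = 4; dotted quaver = 6; semibreve tied to minim (semibreve + minim) = 48; dotted crotchet = 12; demisemiquaver = 1; dotted crotchet = 12.
Total: 4 + 6 + 48 + 12 + 1 + 12 = 83 thirty-second notes.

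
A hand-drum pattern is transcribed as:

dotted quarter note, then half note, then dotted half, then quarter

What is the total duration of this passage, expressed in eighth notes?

Express everything in eighth notes: dotted quarter note = 3; half note = 4; dotted half = 6; quarter = 2.
Total: 3 + 4 + 6 + 2 = 15 eighth notes.

15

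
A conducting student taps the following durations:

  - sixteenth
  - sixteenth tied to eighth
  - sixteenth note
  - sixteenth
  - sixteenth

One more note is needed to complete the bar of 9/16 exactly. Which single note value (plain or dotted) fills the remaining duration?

eighth note

The bar of 9/16 = 9 sixteenth notes.
In sixteenth notes: sixteenth = 1; sixteenth tied to eighth (sixteenth + eighth) = 3; sixteenth note = 1; sixteenth = 1; sixteenth = 1.
Sum: 1 + 3 + 1 + 1 + 1 = 7.
Remaining: 9 − 7 = 2 sixteenth notes, which is a eighth note.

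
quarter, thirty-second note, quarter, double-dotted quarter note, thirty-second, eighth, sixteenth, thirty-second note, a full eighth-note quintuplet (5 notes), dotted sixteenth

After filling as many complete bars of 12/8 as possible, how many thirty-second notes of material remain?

10

One bar of 12/8 = 48 thirty-second notes.
Each duration in thirty-second notes: quarter = 8; thirty-second note = 1; quarter = 8; double-dotted quarter note = 14; thirty-second = 1; eighth = 4; sixteenth = 2; thirty-second note = 1; a full eighth-note quintuplet (5 notes) (five quintuplet eighths span one half) = 16; dotted sixteenth = 3.
Total: 8 + 1 + 8 + 14 + 1 + 4 + 2 + 1 + 16 + 3 = 58.
58 ÷ 48 = 1 complete bar with 10 thirty-second notes remaining.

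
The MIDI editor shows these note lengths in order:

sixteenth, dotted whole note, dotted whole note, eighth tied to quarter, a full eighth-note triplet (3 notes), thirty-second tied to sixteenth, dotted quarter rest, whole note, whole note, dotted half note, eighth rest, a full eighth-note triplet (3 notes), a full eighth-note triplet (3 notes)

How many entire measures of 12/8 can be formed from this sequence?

5

One bar of 12/8 = 48 thirty-second notes.
Working in thirty-second notes: sixteenth = 2; dotted whole note = 48; dotted whole note = 48; eighth tied to quarter (eighth + quarter) = 12; a full eighth-note triplet (3 notes) (three triplet eighths span one quarter) = 8; thirty-second tied to sixteenth (thirty-second + sixteenth) = 3; dotted quarter rest = 12; whole note = 32; whole note = 32; dotted half note = 24; eighth rest = 4; a full eighth-note triplet (3 notes) (three triplet eighths span one quarter) = 8; a full eighth-note triplet (3 notes) (three triplet eighths span one quarter) = 8.
Adding: 2 + 48 + 48 + 12 + 8 + 3 + 12 + 32 + 32 + 24 + 4 + 8 + 8 = 241.
241 ÷ 48 = 5 complete bars with 1 left over.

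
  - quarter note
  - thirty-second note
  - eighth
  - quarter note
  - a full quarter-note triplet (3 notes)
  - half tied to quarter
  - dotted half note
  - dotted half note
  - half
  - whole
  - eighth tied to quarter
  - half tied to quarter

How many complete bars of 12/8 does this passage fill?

4

One bar of 12/8 = 48 thirty-second notes.
Working in thirty-second notes: quarter note = 8; thirty-second note = 1; eighth = 4; quarter note = 8; a full quarter-note triplet (3 notes) (three triplet quarters span one half) = 16; half tied to quarter (half + quarter) = 24; dotted half note = 24; dotted half note = 24; half = 16; whole = 32; eighth tied to quarter (eighth + quarter) = 12; half tied to quarter (half + quarter) = 24.
Altogether 8 + 1 + 4 + 8 + 16 + 24 + 24 + 24 + 16 + 32 + 12 + 24 = 193.
193 ÷ 48 = 4 complete bars with 1 left over.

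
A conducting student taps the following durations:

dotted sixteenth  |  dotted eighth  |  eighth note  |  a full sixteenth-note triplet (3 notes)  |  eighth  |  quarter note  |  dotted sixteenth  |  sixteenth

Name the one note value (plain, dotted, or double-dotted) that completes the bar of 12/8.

double-dotted quarter note

The bar of 12/8 = 48 thirty-second notes.
Working in thirty-second notes: dotted sixteenth = 3; dotted eighth = 6; eighth note = 4; a full sixteenth-note triplet (3 notes) (three triplet sixteenths span one eighth) = 4; eighth = 4; quarter note = 8; dotted sixteenth = 3; sixteenth = 2.
Sum: 3 + 6 + 4 + 4 + 4 + 8 + 3 + 2 = 34.
Remaining: 48 − 34 = 14 thirty-second notes, which is a double-dotted quarter note.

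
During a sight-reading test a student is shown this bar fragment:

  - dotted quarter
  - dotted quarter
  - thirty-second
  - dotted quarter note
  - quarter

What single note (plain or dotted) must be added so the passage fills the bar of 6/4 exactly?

dotted sixteenth note

The bar of 6/4 = 48 thirty-second notes.
Working in thirty-second notes: dotted quarter = 12; dotted quarter = 12; thirty-second = 1; dotted quarter note = 12; quarter = 8.
Altogether 12 + 12 + 1 + 12 + 8 = 45.
Remaining: 48 − 45 = 3 thirty-second notes, which is a dotted sixteenth note.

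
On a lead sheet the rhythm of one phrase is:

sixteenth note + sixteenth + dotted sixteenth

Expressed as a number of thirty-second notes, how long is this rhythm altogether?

7

In thirty-second notes: sixteenth note = 2; sixteenth = 2; dotted sixteenth = 3.
Adding: 2 + 2 + 3 = 7 thirty-second notes.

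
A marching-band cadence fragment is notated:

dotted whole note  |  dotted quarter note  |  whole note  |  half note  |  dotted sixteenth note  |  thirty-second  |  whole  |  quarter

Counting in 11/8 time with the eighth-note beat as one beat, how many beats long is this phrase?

38

One eighth-note beat = 4 thirty-second notes.
Each duration in thirty-second notes: dotted whole note = 48; dotted quarter note = 12; whole note = 32; half note = 16; dotted sixteenth note = 3; thirty-second = 1; whole = 32; quarter = 8.
Total: 48 + 12 + 32 + 16 + 3 + 1 + 32 + 8 = 152.
152 ÷ 4 = 38 beats.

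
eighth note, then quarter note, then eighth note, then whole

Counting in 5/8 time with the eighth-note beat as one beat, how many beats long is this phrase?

One eighth-note beat = 2 sixteenth notes.
Each duration in sixteenth notes: eighth note = 2; quarter note = 4; eighth note = 2; whole = 16.
Adding: 2 + 4 + 2 + 16 = 24.
24 ÷ 2 = 12 beats.

12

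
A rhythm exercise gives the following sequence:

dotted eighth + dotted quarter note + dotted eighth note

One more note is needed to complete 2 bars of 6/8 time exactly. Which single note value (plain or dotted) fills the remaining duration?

dotted half note

2 bars of 6/8 = 24 sixteenth notes.
Convert each value to sixteenth notes: dotted eighth = 3; dotted quarter note = 6; dotted eighth note = 3.
Adding: 3 + 6 + 3 = 12.
Remaining: 24 − 12 = 12 sixteenth notes, which is a dotted half note.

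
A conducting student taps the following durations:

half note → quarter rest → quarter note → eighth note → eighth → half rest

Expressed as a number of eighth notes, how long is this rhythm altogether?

Express everything in eighth notes: half note = 4; quarter rest = 2; quarter note = 2; eighth note = 1; eighth = 1; half rest = 4.
Altogether 4 + 2 + 2 + 1 + 1 + 4 = 14 eighth notes.

14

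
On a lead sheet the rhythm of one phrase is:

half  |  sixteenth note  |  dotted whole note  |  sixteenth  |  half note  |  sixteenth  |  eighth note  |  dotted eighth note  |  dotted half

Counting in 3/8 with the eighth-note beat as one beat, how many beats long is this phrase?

One eighth-note beat = 2 sixteenth notes.
Working in sixteenth notes: half = 8; sixteenth note = 1; dotted whole note = 24; sixteenth = 1; half note = 8; sixteenth = 1; eighth note = 2; dotted eighth note = 3; dotted half = 12.
Altogether 8 + 1 + 24 + 1 + 8 + 1 + 2 + 3 + 12 = 60.
60 ÷ 2 = 30 beats.

30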